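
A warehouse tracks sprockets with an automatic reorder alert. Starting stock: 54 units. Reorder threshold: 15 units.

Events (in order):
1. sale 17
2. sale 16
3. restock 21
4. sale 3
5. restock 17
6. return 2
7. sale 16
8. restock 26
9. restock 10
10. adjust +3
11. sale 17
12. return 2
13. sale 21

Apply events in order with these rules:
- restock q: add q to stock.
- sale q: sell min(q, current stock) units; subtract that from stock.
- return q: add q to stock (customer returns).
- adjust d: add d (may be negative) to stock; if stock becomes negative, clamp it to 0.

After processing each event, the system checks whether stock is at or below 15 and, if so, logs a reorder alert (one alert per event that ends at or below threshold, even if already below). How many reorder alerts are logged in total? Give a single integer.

Processing events:
Start: stock = 54
  Event 1 (sale 17): sell min(17,54)=17. stock: 54 - 17 = 37. total_sold = 17
  Event 2 (sale 16): sell min(16,37)=16. stock: 37 - 16 = 21. total_sold = 33
  Event 3 (restock 21): 21 + 21 = 42
  Event 4 (sale 3): sell min(3,42)=3. stock: 42 - 3 = 39. total_sold = 36
  Event 5 (restock 17): 39 + 17 = 56
  Event 6 (return 2): 56 + 2 = 58
  Event 7 (sale 16): sell min(16,58)=16. stock: 58 - 16 = 42. total_sold = 52
  Event 8 (restock 26): 42 + 26 = 68
  Event 9 (restock 10): 68 + 10 = 78
  Event 10 (adjust +3): 78 + 3 = 81
  Event 11 (sale 17): sell min(17,81)=17. stock: 81 - 17 = 64. total_sold = 69
  Event 12 (return 2): 64 + 2 = 66
  Event 13 (sale 21): sell min(21,66)=21. stock: 66 - 21 = 45. total_sold = 90
Final: stock = 45, total_sold = 90

Checking against threshold 15:
  After event 1: stock=37 > 15
  After event 2: stock=21 > 15
  After event 3: stock=42 > 15
  After event 4: stock=39 > 15
  After event 5: stock=56 > 15
  After event 6: stock=58 > 15
  After event 7: stock=42 > 15
  After event 8: stock=68 > 15
  After event 9: stock=78 > 15
  After event 10: stock=81 > 15
  After event 11: stock=64 > 15
  After event 12: stock=66 > 15
  After event 13: stock=45 > 15
Alert events: []. Count = 0

Answer: 0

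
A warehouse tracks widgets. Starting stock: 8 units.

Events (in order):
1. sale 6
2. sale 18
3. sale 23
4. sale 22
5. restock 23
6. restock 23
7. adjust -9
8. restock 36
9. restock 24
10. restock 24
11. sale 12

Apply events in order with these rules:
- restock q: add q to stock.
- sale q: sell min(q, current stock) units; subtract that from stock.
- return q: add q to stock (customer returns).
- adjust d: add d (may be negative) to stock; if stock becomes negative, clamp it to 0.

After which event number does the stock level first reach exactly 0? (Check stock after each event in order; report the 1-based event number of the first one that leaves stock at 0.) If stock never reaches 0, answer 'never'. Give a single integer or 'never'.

Answer: 2

Derivation:
Processing events:
Start: stock = 8
  Event 1 (sale 6): sell min(6,8)=6. stock: 8 - 6 = 2. total_sold = 6
  Event 2 (sale 18): sell min(18,2)=2. stock: 2 - 2 = 0. total_sold = 8
  Event 3 (sale 23): sell min(23,0)=0. stock: 0 - 0 = 0. total_sold = 8
  Event 4 (sale 22): sell min(22,0)=0. stock: 0 - 0 = 0. total_sold = 8
  Event 5 (restock 23): 0 + 23 = 23
  Event 6 (restock 23): 23 + 23 = 46
  Event 7 (adjust -9): 46 + -9 = 37
  Event 8 (restock 36): 37 + 36 = 73
  Event 9 (restock 24): 73 + 24 = 97
  Event 10 (restock 24): 97 + 24 = 121
  Event 11 (sale 12): sell min(12,121)=12. stock: 121 - 12 = 109. total_sold = 20
Final: stock = 109, total_sold = 20

First zero at event 2.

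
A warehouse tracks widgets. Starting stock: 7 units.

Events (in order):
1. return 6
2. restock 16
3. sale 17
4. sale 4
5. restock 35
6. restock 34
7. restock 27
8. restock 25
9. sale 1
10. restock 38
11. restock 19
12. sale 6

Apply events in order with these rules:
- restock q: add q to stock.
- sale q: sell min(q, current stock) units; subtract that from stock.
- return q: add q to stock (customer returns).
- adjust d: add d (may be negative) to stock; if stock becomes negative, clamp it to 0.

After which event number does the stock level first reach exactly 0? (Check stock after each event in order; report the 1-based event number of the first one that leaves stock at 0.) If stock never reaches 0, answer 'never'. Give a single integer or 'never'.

Processing events:
Start: stock = 7
  Event 1 (return 6): 7 + 6 = 13
  Event 2 (restock 16): 13 + 16 = 29
  Event 3 (sale 17): sell min(17,29)=17. stock: 29 - 17 = 12. total_sold = 17
  Event 4 (sale 4): sell min(4,12)=4. stock: 12 - 4 = 8. total_sold = 21
  Event 5 (restock 35): 8 + 35 = 43
  Event 6 (restock 34): 43 + 34 = 77
  Event 7 (restock 27): 77 + 27 = 104
  Event 8 (restock 25): 104 + 25 = 129
  Event 9 (sale 1): sell min(1,129)=1. stock: 129 - 1 = 128. total_sold = 22
  Event 10 (restock 38): 128 + 38 = 166
  Event 11 (restock 19): 166 + 19 = 185
  Event 12 (sale 6): sell min(6,185)=6. stock: 185 - 6 = 179. total_sold = 28
Final: stock = 179, total_sold = 28

Stock never reaches 0.

Answer: never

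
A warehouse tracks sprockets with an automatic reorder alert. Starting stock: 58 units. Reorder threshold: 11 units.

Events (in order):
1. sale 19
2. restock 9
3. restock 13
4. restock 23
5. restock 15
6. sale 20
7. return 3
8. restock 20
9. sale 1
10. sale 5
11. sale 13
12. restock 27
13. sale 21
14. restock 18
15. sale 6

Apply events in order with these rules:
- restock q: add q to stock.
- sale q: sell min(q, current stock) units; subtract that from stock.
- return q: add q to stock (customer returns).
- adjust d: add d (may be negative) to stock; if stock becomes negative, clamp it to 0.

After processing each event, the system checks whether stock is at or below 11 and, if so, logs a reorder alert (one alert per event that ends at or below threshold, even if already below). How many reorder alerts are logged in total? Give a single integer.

Answer: 0

Derivation:
Processing events:
Start: stock = 58
  Event 1 (sale 19): sell min(19,58)=19. stock: 58 - 19 = 39. total_sold = 19
  Event 2 (restock 9): 39 + 9 = 48
  Event 3 (restock 13): 48 + 13 = 61
  Event 4 (restock 23): 61 + 23 = 84
  Event 5 (restock 15): 84 + 15 = 99
  Event 6 (sale 20): sell min(20,99)=20. stock: 99 - 20 = 79. total_sold = 39
  Event 7 (return 3): 79 + 3 = 82
  Event 8 (restock 20): 82 + 20 = 102
  Event 9 (sale 1): sell min(1,102)=1. stock: 102 - 1 = 101. total_sold = 40
  Event 10 (sale 5): sell min(5,101)=5. stock: 101 - 5 = 96. total_sold = 45
  Event 11 (sale 13): sell min(13,96)=13. stock: 96 - 13 = 83. total_sold = 58
  Event 12 (restock 27): 83 + 27 = 110
  Event 13 (sale 21): sell min(21,110)=21. stock: 110 - 21 = 89. total_sold = 79
  Event 14 (restock 18): 89 + 18 = 107
  Event 15 (sale 6): sell min(6,107)=6. stock: 107 - 6 = 101. total_sold = 85
Final: stock = 101, total_sold = 85

Checking against threshold 11:
  After event 1: stock=39 > 11
  After event 2: stock=48 > 11
  After event 3: stock=61 > 11
  After event 4: stock=84 > 11
  After event 5: stock=99 > 11
  After event 6: stock=79 > 11
  After event 7: stock=82 > 11
  After event 8: stock=102 > 11
  After event 9: stock=101 > 11
  After event 10: stock=96 > 11
  After event 11: stock=83 > 11
  After event 12: stock=110 > 11
  After event 13: stock=89 > 11
  After event 14: stock=107 > 11
  After event 15: stock=101 > 11
Alert events: []. Count = 0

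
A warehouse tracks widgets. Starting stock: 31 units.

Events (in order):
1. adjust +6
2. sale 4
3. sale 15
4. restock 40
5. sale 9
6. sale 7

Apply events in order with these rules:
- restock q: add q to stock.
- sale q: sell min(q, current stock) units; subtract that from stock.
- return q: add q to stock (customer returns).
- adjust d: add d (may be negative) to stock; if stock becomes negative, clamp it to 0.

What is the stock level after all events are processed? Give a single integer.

Answer: 42

Derivation:
Processing events:
Start: stock = 31
  Event 1 (adjust +6): 31 + 6 = 37
  Event 2 (sale 4): sell min(4,37)=4. stock: 37 - 4 = 33. total_sold = 4
  Event 3 (sale 15): sell min(15,33)=15. stock: 33 - 15 = 18. total_sold = 19
  Event 4 (restock 40): 18 + 40 = 58
  Event 5 (sale 9): sell min(9,58)=9. stock: 58 - 9 = 49. total_sold = 28
  Event 6 (sale 7): sell min(7,49)=7. stock: 49 - 7 = 42. total_sold = 35
Final: stock = 42, total_sold = 35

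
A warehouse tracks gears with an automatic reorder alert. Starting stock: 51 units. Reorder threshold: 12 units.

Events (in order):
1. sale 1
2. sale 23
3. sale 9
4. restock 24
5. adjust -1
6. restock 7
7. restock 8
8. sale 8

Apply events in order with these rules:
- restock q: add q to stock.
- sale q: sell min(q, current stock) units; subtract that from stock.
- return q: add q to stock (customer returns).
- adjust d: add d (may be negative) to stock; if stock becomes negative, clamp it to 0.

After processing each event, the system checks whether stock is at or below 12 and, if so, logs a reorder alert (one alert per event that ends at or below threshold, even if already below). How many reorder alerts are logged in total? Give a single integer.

Answer: 0

Derivation:
Processing events:
Start: stock = 51
  Event 1 (sale 1): sell min(1,51)=1. stock: 51 - 1 = 50. total_sold = 1
  Event 2 (sale 23): sell min(23,50)=23. stock: 50 - 23 = 27. total_sold = 24
  Event 3 (sale 9): sell min(9,27)=9. stock: 27 - 9 = 18. total_sold = 33
  Event 4 (restock 24): 18 + 24 = 42
  Event 5 (adjust -1): 42 + -1 = 41
  Event 6 (restock 7): 41 + 7 = 48
  Event 7 (restock 8): 48 + 8 = 56
  Event 8 (sale 8): sell min(8,56)=8. stock: 56 - 8 = 48. total_sold = 41
Final: stock = 48, total_sold = 41

Checking against threshold 12:
  After event 1: stock=50 > 12
  After event 2: stock=27 > 12
  After event 3: stock=18 > 12
  After event 4: stock=42 > 12
  After event 5: stock=41 > 12
  After event 6: stock=48 > 12
  After event 7: stock=56 > 12
  After event 8: stock=48 > 12
Alert events: []. Count = 0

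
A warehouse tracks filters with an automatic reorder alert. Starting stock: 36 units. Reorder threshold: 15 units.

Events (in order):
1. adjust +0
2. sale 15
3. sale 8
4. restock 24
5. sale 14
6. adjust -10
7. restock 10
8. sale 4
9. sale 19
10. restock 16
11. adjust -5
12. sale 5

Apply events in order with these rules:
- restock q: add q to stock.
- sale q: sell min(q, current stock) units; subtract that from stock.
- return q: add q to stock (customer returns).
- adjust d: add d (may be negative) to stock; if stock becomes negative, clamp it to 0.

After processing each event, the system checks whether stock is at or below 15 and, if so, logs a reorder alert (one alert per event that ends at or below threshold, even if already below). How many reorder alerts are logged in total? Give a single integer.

Answer: 5

Derivation:
Processing events:
Start: stock = 36
  Event 1 (adjust +0): 36 + 0 = 36
  Event 2 (sale 15): sell min(15,36)=15. stock: 36 - 15 = 21. total_sold = 15
  Event 3 (sale 8): sell min(8,21)=8. stock: 21 - 8 = 13. total_sold = 23
  Event 4 (restock 24): 13 + 24 = 37
  Event 5 (sale 14): sell min(14,37)=14. stock: 37 - 14 = 23. total_sold = 37
  Event 6 (adjust -10): 23 + -10 = 13
  Event 7 (restock 10): 13 + 10 = 23
  Event 8 (sale 4): sell min(4,23)=4. stock: 23 - 4 = 19. total_sold = 41
  Event 9 (sale 19): sell min(19,19)=19. stock: 19 - 19 = 0. total_sold = 60
  Event 10 (restock 16): 0 + 16 = 16
  Event 11 (adjust -5): 16 + -5 = 11
  Event 12 (sale 5): sell min(5,11)=5. stock: 11 - 5 = 6. total_sold = 65
Final: stock = 6, total_sold = 65

Checking against threshold 15:
  After event 1: stock=36 > 15
  After event 2: stock=21 > 15
  After event 3: stock=13 <= 15 -> ALERT
  After event 4: stock=37 > 15
  After event 5: stock=23 > 15
  After event 6: stock=13 <= 15 -> ALERT
  After event 7: stock=23 > 15
  After event 8: stock=19 > 15
  After event 9: stock=0 <= 15 -> ALERT
  After event 10: stock=16 > 15
  After event 11: stock=11 <= 15 -> ALERT
  After event 12: stock=6 <= 15 -> ALERT
Alert events: [3, 6, 9, 11, 12]. Count = 5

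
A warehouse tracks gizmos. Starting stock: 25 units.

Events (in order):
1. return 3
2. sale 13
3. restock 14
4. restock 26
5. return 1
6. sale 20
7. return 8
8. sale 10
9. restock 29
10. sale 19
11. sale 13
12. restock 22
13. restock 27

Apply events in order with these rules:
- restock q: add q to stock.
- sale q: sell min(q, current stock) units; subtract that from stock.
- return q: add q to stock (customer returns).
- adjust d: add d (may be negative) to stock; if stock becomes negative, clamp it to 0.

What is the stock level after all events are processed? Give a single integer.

Processing events:
Start: stock = 25
  Event 1 (return 3): 25 + 3 = 28
  Event 2 (sale 13): sell min(13,28)=13. stock: 28 - 13 = 15. total_sold = 13
  Event 3 (restock 14): 15 + 14 = 29
  Event 4 (restock 26): 29 + 26 = 55
  Event 5 (return 1): 55 + 1 = 56
  Event 6 (sale 20): sell min(20,56)=20. stock: 56 - 20 = 36. total_sold = 33
  Event 7 (return 8): 36 + 8 = 44
  Event 8 (sale 10): sell min(10,44)=10. stock: 44 - 10 = 34. total_sold = 43
  Event 9 (restock 29): 34 + 29 = 63
  Event 10 (sale 19): sell min(19,63)=19. stock: 63 - 19 = 44. total_sold = 62
  Event 11 (sale 13): sell min(13,44)=13. stock: 44 - 13 = 31. total_sold = 75
  Event 12 (restock 22): 31 + 22 = 53
  Event 13 (restock 27): 53 + 27 = 80
Final: stock = 80, total_sold = 75

Answer: 80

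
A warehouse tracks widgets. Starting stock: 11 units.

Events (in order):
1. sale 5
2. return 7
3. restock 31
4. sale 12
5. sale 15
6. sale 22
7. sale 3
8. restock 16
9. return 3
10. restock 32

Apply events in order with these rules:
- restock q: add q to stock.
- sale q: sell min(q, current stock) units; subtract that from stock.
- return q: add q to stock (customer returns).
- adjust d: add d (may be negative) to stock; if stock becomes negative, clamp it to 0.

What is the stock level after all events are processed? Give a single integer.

Answer: 51

Derivation:
Processing events:
Start: stock = 11
  Event 1 (sale 5): sell min(5,11)=5. stock: 11 - 5 = 6. total_sold = 5
  Event 2 (return 7): 6 + 7 = 13
  Event 3 (restock 31): 13 + 31 = 44
  Event 4 (sale 12): sell min(12,44)=12. stock: 44 - 12 = 32. total_sold = 17
  Event 5 (sale 15): sell min(15,32)=15. stock: 32 - 15 = 17. total_sold = 32
  Event 6 (sale 22): sell min(22,17)=17. stock: 17 - 17 = 0. total_sold = 49
  Event 7 (sale 3): sell min(3,0)=0. stock: 0 - 0 = 0. total_sold = 49
  Event 8 (restock 16): 0 + 16 = 16
  Event 9 (return 3): 16 + 3 = 19
  Event 10 (restock 32): 19 + 32 = 51
Final: stock = 51, total_sold = 49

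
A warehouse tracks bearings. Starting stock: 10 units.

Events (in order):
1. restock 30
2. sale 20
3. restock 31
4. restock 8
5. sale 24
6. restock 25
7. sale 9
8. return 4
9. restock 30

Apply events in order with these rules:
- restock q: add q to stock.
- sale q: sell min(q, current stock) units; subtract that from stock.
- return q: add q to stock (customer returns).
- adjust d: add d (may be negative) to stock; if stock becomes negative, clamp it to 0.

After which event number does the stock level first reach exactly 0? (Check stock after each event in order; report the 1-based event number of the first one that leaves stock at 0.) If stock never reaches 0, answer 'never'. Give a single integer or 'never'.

Answer: never

Derivation:
Processing events:
Start: stock = 10
  Event 1 (restock 30): 10 + 30 = 40
  Event 2 (sale 20): sell min(20,40)=20. stock: 40 - 20 = 20. total_sold = 20
  Event 3 (restock 31): 20 + 31 = 51
  Event 4 (restock 8): 51 + 8 = 59
  Event 5 (sale 24): sell min(24,59)=24. stock: 59 - 24 = 35. total_sold = 44
  Event 6 (restock 25): 35 + 25 = 60
  Event 7 (sale 9): sell min(9,60)=9. stock: 60 - 9 = 51. total_sold = 53
  Event 8 (return 4): 51 + 4 = 55
  Event 9 (restock 30): 55 + 30 = 85
Final: stock = 85, total_sold = 53

Stock never reaches 0.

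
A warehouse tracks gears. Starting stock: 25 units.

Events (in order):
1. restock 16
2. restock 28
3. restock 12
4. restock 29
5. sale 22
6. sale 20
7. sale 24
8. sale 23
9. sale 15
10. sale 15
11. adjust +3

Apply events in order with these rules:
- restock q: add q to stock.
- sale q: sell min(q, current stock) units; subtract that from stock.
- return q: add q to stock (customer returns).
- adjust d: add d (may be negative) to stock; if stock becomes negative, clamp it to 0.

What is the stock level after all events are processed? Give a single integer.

Answer: 3

Derivation:
Processing events:
Start: stock = 25
  Event 1 (restock 16): 25 + 16 = 41
  Event 2 (restock 28): 41 + 28 = 69
  Event 3 (restock 12): 69 + 12 = 81
  Event 4 (restock 29): 81 + 29 = 110
  Event 5 (sale 22): sell min(22,110)=22. stock: 110 - 22 = 88. total_sold = 22
  Event 6 (sale 20): sell min(20,88)=20. stock: 88 - 20 = 68. total_sold = 42
  Event 7 (sale 24): sell min(24,68)=24. stock: 68 - 24 = 44. total_sold = 66
  Event 8 (sale 23): sell min(23,44)=23. stock: 44 - 23 = 21. total_sold = 89
  Event 9 (sale 15): sell min(15,21)=15. stock: 21 - 15 = 6. total_sold = 104
  Event 10 (sale 15): sell min(15,6)=6. stock: 6 - 6 = 0. total_sold = 110
  Event 11 (adjust +3): 0 + 3 = 3
Final: stock = 3, total_sold = 110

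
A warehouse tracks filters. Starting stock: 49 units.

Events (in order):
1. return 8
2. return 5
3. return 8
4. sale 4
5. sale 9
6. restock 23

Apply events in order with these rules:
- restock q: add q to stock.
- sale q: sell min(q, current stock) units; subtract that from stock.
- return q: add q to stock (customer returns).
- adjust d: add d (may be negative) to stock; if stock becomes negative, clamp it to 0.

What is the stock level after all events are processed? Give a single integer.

Processing events:
Start: stock = 49
  Event 1 (return 8): 49 + 8 = 57
  Event 2 (return 5): 57 + 5 = 62
  Event 3 (return 8): 62 + 8 = 70
  Event 4 (sale 4): sell min(4,70)=4. stock: 70 - 4 = 66. total_sold = 4
  Event 5 (sale 9): sell min(9,66)=9. stock: 66 - 9 = 57. total_sold = 13
  Event 6 (restock 23): 57 + 23 = 80
Final: stock = 80, total_sold = 13

Answer: 80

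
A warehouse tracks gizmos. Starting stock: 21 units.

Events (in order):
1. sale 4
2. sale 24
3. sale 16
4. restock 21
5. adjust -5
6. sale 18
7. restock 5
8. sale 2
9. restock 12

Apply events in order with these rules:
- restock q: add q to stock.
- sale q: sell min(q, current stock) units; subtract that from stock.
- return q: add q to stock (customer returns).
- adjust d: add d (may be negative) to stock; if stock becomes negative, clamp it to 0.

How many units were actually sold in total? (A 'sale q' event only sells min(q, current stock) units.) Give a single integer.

Processing events:
Start: stock = 21
  Event 1 (sale 4): sell min(4,21)=4. stock: 21 - 4 = 17. total_sold = 4
  Event 2 (sale 24): sell min(24,17)=17. stock: 17 - 17 = 0. total_sold = 21
  Event 3 (sale 16): sell min(16,0)=0. stock: 0 - 0 = 0. total_sold = 21
  Event 4 (restock 21): 0 + 21 = 21
  Event 5 (adjust -5): 21 + -5 = 16
  Event 6 (sale 18): sell min(18,16)=16. stock: 16 - 16 = 0. total_sold = 37
  Event 7 (restock 5): 0 + 5 = 5
  Event 8 (sale 2): sell min(2,5)=2. stock: 5 - 2 = 3. total_sold = 39
  Event 9 (restock 12): 3 + 12 = 15
Final: stock = 15, total_sold = 39

Answer: 39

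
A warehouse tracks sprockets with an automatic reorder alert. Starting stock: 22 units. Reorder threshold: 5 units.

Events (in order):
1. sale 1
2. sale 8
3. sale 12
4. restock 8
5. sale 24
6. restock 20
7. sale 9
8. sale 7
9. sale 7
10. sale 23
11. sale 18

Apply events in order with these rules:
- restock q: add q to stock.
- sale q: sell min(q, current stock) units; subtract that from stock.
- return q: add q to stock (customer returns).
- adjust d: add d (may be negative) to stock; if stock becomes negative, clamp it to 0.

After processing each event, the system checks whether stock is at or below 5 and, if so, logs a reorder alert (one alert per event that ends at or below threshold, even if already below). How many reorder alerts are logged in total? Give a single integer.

Processing events:
Start: stock = 22
  Event 1 (sale 1): sell min(1,22)=1. stock: 22 - 1 = 21. total_sold = 1
  Event 2 (sale 8): sell min(8,21)=8. stock: 21 - 8 = 13. total_sold = 9
  Event 3 (sale 12): sell min(12,13)=12. stock: 13 - 12 = 1. total_sold = 21
  Event 4 (restock 8): 1 + 8 = 9
  Event 5 (sale 24): sell min(24,9)=9. stock: 9 - 9 = 0. total_sold = 30
  Event 6 (restock 20): 0 + 20 = 20
  Event 7 (sale 9): sell min(9,20)=9. stock: 20 - 9 = 11. total_sold = 39
  Event 8 (sale 7): sell min(7,11)=7. stock: 11 - 7 = 4. total_sold = 46
  Event 9 (sale 7): sell min(7,4)=4. stock: 4 - 4 = 0. total_sold = 50
  Event 10 (sale 23): sell min(23,0)=0. stock: 0 - 0 = 0. total_sold = 50
  Event 11 (sale 18): sell min(18,0)=0. stock: 0 - 0 = 0. total_sold = 50
Final: stock = 0, total_sold = 50

Checking against threshold 5:
  After event 1: stock=21 > 5
  After event 2: stock=13 > 5
  After event 3: stock=1 <= 5 -> ALERT
  After event 4: stock=9 > 5
  After event 5: stock=0 <= 5 -> ALERT
  After event 6: stock=20 > 5
  After event 7: stock=11 > 5
  After event 8: stock=4 <= 5 -> ALERT
  After event 9: stock=0 <= 5 -> ALERT
  After event 10: stock=0 <= 5 -> ALERT
  After event 11: stock=0 <= 5 -> ALERT
Alert events: [3, 5, 8, 9, 10, 11]. Count = 6

Answer: 6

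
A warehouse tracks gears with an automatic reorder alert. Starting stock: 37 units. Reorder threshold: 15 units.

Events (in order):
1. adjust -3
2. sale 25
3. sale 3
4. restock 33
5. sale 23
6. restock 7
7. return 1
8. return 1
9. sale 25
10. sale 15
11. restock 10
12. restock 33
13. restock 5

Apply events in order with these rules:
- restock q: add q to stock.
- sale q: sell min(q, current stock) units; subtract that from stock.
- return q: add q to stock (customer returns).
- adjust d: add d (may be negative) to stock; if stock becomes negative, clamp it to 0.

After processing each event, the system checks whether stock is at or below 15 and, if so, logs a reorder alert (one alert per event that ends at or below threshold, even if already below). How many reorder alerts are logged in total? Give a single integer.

Answer: 5

Derivation:
Processing events:
Start: stock = 37
  Event 1 (adjust -3): 37 + -3 = 34
  Event 2 (sale 25): sell min(25,34)=25. stock: 34 - 25 = 9. total_sold = 25
  Event 3 (sale 3): sell min(3,9)=3. stock: 9 - 3 = 6. total_sold = 28
  Event 4 (restock 33): 6 + 33 = 39
  Event 5 (sale 23): sell min(23,39)=23. stock: 39 - 23 = 16. total_sold = 51
  Event 6 (restock 7): 16 + 7 = 23
  Event 7 (return 1): 23 + 1 = 24
  Event 8 (return 1): 24 + 1 = 25
  Event 9 (sale 25): sell min(25,25)=25. stock: 25 - 25 = 0. total_sold = 76
  Event 10 (sale 15): sell min(15,0)=0. stock: 0 - 0 = 0. total_sold = 76
  Event 11 (restock 10): 0 + 10 = 10
  Event 12 (restock 33): 10 + 33 = 43
  Event 13 (restock 5): 43 + 5 = 48
Final: stock = 48, total_sold = 76

Checking against threshold 15:
  After event 1: stock=34 > 15
  After event 2: stock=9 <= 15 -> ALERT
  After event 3: stock=6 <= 15 -> ALERT
  After event 4: stock=39 > 15
  After event 5: stock=16 > 15
  After event 6: stock=23 > 15
  After event 7: stock=24 > 15
  After event 8: stock=25 > 15
  After event 9: stock=0 <= 15 -> ALERT
  After event 10: stock=0 <= 15 -> ALERT
  After event 11: stock=10 <= 15 -> ALERT
  After event 12: stock=43 > 15
  After event 13: stock=48 > 15
Alert events: [2, 3, 9, 10, 11]. Count = 5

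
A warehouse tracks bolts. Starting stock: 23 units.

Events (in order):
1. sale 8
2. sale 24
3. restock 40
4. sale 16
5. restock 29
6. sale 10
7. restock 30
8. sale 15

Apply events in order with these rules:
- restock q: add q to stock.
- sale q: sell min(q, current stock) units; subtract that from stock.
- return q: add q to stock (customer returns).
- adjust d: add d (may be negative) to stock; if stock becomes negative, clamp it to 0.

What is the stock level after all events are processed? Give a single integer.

Processing events:
Start: stock = 23
  Event 1 (sale 8): sell min(8,23)=8. stock: 23 - 8 = 15. total_sold = 8
  Event 2 (sale 24): sell min(24,15)=15. stock: 15 - 15 = 0. total_sold = 23
  Event 3 (restock 40): 0 + 40 = 40
  Event 4 (sale 16): sell min(16,40)=16. stock: 40 - 16 = 24. total_sold = 39
  Event 5 (restock 29): 24 + 29 = 53
  Event 6 (sale 10): sell min(10,53)=10. stock: 53 - 10 = 43. total_sold = 49
  Event 7 (restock 30): 43 + 30 = 73
  Event 8 (sale 15): sell min(15,73)=15. stock: 73 - 15 = 58. total_sold = 64
Final: stock = 58, total_sold = 64

Answer: 58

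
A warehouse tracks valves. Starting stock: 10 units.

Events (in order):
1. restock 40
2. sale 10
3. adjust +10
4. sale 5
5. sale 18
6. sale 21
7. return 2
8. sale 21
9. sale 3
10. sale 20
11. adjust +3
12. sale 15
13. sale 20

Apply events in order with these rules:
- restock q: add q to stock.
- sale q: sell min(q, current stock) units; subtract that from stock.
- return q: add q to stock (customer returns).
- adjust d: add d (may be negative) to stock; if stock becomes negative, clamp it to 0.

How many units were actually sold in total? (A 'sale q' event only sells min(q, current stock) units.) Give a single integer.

Answer: 65

Derivation:
Processing events:
Start: stock = 10
  Event 1 (restock 40): 10 + 40 = 50
  Event 2 (sale 10): sell min(10,50)=10. stock: 50 - 10 = 40. total_sold = 10
  Event 3 (adjust +10): 40 + 10 = 50
  Event 4 (sale 5): sell min(5,50)=5. stock: 50 - 5 = 45. total_sold = 15
  Event 5 (sale 18): sell min(18,45)=18. stock: 45 - 18 = 27. total_sold = 33
  Event 6 (sale 21): sell min(21,27)=21. stock: 27 - 21 = 6. total_sold = 54
  Event 7 (return 2): 6 + 2 = 8
  Event 8 (sale 21): sell min(21,8)=8. stock: 8 - 8 = 0. total_sold = 62
  Event 9 (sale 3): sell min(3,0)=0. stock: 0 - 0 = 0. total_sold = 62
  Event 10 (sale 20): sell min(20,0)=0. stock: 0 - 0 = 0. total_sold = 62
  Event 11 (adjust +3): 0 + 3 = 3
  Event 12 (sale 15): sell min(15,3)=3. stock: 3 - 3 = 0. total_sold = 65
  Event 13 (sale 20): sell min(20,0)=0. stock: 0 - 0 = 0. total_sold = 65
Final: stock = 0, total_sold = 65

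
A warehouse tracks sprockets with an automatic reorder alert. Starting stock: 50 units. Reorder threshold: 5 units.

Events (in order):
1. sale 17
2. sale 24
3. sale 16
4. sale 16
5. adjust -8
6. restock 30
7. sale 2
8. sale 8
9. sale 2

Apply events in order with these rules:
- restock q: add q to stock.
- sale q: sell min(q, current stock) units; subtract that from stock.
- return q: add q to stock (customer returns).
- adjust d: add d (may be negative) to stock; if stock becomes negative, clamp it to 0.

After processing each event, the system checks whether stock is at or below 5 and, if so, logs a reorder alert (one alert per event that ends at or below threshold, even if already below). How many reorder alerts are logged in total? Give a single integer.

Processing events:
Start: stock = 50
  Event 1 (sale 17): sell min(17,50)=17. stock: 50 - 17 = 33. total_sold = 17
  Event 2 (sale 24): sell min(24,33)=24. stock: 33 - 24 = 9. total_sold = 41
  Event 3 (sale 16): sell min(16,9)=9. stock: 9 - 9 = 0. total_sold = 50
  Event 4 (sale 16): sell min(16,0)=0. stock: 0 - 0 = 0. total_sold = 50
  Event 5 (adjust -8): 0 + -8 = 0 (clamped to 0)
  Event 6 (restock 30): 0 + 30 = 30
  Event 7 (sale 2): sell min(2,30)=2. stock: 30 - 2 = 28. total_sold = 52
  Event 8 (sale 8): sell min(8,28)=8. stock: 28 - 8 = 20. total_sold = 60
  Event 9 (sale 2): sell min(2,20)=2. stock: 20 - 2 = 18. total_sold = 62
Final: stock = 18, total_sold = 62

Checking against threshold 5:
  After event 1: stock=33 > 5
  After event 2: stock=9 > 5
  After event 3: stock=0 <= 5 -> ALERT
  After event 4: stock=0 <= 5 -> ALERT
  After event 5: stock=0 <= 5 -> ALERT
  After event 6: stock=30 > 5
  After event 7: stock=28 > 5
  After event 8: stock=20 > 5
  After event 9: stock=18 > 5
Alert events: [3, 4, 5]. Count = 3

Answer: 3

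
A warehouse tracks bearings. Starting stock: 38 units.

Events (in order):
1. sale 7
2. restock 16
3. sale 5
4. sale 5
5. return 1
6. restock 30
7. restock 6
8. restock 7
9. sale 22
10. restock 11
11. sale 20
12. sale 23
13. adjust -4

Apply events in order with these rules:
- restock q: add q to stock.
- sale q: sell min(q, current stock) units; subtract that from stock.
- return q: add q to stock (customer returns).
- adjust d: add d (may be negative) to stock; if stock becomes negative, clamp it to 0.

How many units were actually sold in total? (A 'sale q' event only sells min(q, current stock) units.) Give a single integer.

Answer: 82

Derivation:
Processing events:
Start: stock = 38
  Event 1 (sale 7): sell min(7,38)=7. stock: 38 - 7 = 31. total_sold = 7
  Event 2 (restock 16): 31 + 16 = 47
  Event 3 (sale 5): sell min(5,47)=5. stock: 47 - 5 = 42. total_sold = 12
  Event 4 (sale 5): sell min(5,42)=5. stock: 42 - 5 = 37. total_sold = 17
  Event 5 (return 1): 37 + 1 = 38
  Event 6 (restock 30): 38 + 30 = 68
  Event 7 (restock 6): 68 + 6 = 74
  Event 8 (restock 7): 74 + 7 = 81
  Event 9 (sale 22): sell min(22,81)=22. stock: 81 - 22 = 59. total_sold = 39
  Event 10 (restock 11): 59 + 11 = 70
  Event 11 (sale 20): sell min(20,70)=20. stock: 70 - 20 = 50. total_sold = 59
  Event 12 (sale 23): sell min(23,50)=23. stock: 50 - 23 = 27. total_sold = 82
  Event 13 (adjust -4): 27 + -4 = 23
Final: stock = 23, total_sold = 82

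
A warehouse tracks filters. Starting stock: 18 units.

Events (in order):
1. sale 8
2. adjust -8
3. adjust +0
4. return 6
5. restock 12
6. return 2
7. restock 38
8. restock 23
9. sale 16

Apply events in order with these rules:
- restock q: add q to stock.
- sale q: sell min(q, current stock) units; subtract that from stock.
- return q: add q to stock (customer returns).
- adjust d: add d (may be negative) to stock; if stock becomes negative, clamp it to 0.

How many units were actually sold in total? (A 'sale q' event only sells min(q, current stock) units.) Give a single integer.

Processing events:
Start: stock = 18
  Event 1 (sale 8): sell min(8,18)=8. stock: 18 - 8 = 10. total_sold = 8
  Event 2 (adjust -8): 10 + -8 = 2
  Event 3 (adjust +0): 2 + 0 = 2
  Event 4 (return 6): 2 + 6 = 8
  Event 5 (restock 12): 8 + 12 = 20
  Event 6 (return 2): 20 + 2 = 22
  Event 7 (restock 38): 22 + 38 = 60
  Event 8 (restock 23): 60 + 23 = 83
  Event 9 (sale 16): sell min(16,83)=16. stock: 83 - 16 = 67. total_sold = 24
Final: stock = 67, total_sold = 24

Answer: 24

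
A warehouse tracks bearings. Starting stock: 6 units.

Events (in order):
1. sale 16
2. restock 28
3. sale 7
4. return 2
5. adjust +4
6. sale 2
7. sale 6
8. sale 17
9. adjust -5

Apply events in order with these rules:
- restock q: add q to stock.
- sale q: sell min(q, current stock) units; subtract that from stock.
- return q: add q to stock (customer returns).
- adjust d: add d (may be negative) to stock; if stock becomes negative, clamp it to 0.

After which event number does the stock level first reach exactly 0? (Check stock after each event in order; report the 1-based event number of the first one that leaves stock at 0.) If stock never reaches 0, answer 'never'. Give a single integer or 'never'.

Processing events:
Start: stock = 6
  Event 1 (sale 16): sell min(16,6)=6. stock: 6 - 6 = 0. total_sold = 6
  Event 2 (restock 28): 0 + 28 = 28
  Event 3 (sale 7): sell min(7,28)=7. stock: 28 - 7 = 21. total_sold = 13
  Event 4 (return 2): 21 + 2 = 23
  Event 5 (adjust +4): 23 + 4 = 27
  Event 6 (sale 2): sell min(2,27)=2. stock: 27 - 2 = 25. total_sold = 15
  Event 7 (sale 6): sell min(6,25)=6. stock: 25 - 6 = 19. total_sold = 21
  Event 8 (sale 17): sell min(17,19)=17. stock: 19 - 17 = 2. total_sold = 38
  Event 9 (adjust -5): 2 + -5 = 0 (clamped to 0)
Final: stock = 0, total_sold = 38

First zero at event 1.

Answer: 1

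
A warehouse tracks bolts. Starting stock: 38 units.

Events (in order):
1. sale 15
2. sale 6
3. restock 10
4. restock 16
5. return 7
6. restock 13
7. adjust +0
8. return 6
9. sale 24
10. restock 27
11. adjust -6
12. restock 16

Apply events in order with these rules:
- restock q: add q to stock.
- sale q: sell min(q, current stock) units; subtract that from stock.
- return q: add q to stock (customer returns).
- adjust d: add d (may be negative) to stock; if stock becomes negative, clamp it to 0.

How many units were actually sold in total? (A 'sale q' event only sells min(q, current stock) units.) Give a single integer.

Processing events:
Start: stock = 38
  Event 1 (sale 15): sell min(15,38)=15. stock: 38 - 15 = 23. total_sold = 15
  Event 2 (sale 6): sell min(6,23)=6. stock: 23 - 6 = 17. total_sold = 21
  Event 3 (restock 10): 17 + 10 = 27
  Event 4 (restock 16): 27 + 16 = 43
  Event 5 (return 7): 43 + 7 = 50
  Event 6 (restock 13): 50 + 13 = 63
  Event 7 (adjust +0): 63 + 0 = 63
  Event 8 (return 6): 63 + 6 = 69
  Event 9 (sale 24): sell min(24,69)=24. stock: 69 - 24 = 45. total_sold = 45
  Event 10 (restock 27): 45 + 27 = 72
  Event 11 (adjust -6): 72 + -6 = 66
  Event 12 (restock 16): 66 + 16 = 82
Final: stock = 82, total_sold = 45

Answer: 45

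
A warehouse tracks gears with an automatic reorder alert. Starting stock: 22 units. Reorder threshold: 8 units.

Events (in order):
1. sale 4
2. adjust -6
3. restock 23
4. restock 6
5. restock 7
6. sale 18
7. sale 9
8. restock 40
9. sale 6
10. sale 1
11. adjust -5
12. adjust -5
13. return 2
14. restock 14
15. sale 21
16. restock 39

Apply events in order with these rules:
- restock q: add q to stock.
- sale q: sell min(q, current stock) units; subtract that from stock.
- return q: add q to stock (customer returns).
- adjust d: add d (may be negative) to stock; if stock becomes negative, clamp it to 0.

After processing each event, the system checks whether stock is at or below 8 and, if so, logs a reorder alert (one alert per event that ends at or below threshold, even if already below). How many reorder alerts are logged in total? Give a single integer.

Processing events:
Start: stock = 22
  Event 1 (sale 4): sell min(4,22)=4. stock: 22 - 4 = 18. total_sold = 4
  Event 2 (adjust -6): 18 + -6 = 12
  Event 3 (restock 23): 12 + 23 = 35
  Event 4 (restock 6): 35 + 6 = 41
  Event 5 (restock 7): 41 + 7 = 48
  Event 6 (sale 18): sell min(18,48)=18. stock: 48 - 18 = 30. total_sold = 22
  Event 7 (sale 9): sell min(9,30)=9. stock: 30 - 9 = 21. total_sold = 31
  Event 8 (restock 40): 21 + 40 = 61
  Event 9 (sale 6): sell min(6,61)=6. stock: 61 - 6 = 55. total_sold = 37
  Event 10 (sale 1): sell min(1,55)=1. stock: 55 - 1 = 54. total_sold = 38
  Event 11 (adjust -5): 54 + -5 = 49
  Event 12 (adjust -5): 49 + -5 = 44
  Event 13 (return 2): 44 + 2 = 46
  Event 14 (restock 14): 46 + 14 = 60
  Event 15 (sale 21): sell min(21,60)=21. stock: 60 - 21 = 39. total_sold = 59
  Event 16 (restock 39): 39 + 39 = 78
Final: stock = 78, total_sold = 59

Checking against threshold 8:
  After event 1: stock=18 > 8
  After event 2: stock=12 > 8
  After event 3: stock=35 > 8
  After event 4: stock=41 > 8
  After event 5: stock=48 > 8
  After event 6: stock=30 > 8
  After event 7: stock=21 > 8
  After event 8: stock=61 > 8
  After event 9: stock=55 > 8
  After event 10: stock=54 > 8
  After event 11: stock=49 > 8
  After event 12: stock=44 > 8
  After event 13: stock=46 > 8
  After event 14: stock=60 > 8
  After event 15: stock=39 > 8
  After event 16: stock=78 > 8
Alert events: []. Count = 0

Answer: 0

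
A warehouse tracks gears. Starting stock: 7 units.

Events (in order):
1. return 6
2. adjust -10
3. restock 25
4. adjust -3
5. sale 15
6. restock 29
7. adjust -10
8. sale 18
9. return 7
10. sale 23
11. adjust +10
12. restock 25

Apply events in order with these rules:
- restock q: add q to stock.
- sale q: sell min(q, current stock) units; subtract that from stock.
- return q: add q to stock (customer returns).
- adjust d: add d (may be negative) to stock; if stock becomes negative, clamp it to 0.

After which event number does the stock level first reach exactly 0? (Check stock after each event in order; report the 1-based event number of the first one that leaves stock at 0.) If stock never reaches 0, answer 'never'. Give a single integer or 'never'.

Processing events:
Start: stock = 7
  Event 1 (return 6): 7 + 6 = 13
  Event 2 (adjust -10): 13 + -10 = 3
  Event 3 (restock 25): 3 + 25 = 28
  Event 4 (adjust -3): 28 + -3 = 25
  Event 5 (sale 15): sell min(15,25)=15. stock: 25 - 15 = 10. total_sold = 15
  Event 6 (restock 29): 10 + 29 = 39
  Event 7 (adjust -10): 39 + -10 = 29
  Event 8 (sale 18): sell min(18,29)=18. stock: 29 - 18 = 11. total_sold = 33
  Event 9 (return 7): 11 + 7 = 18
  Event 10 (sale 23): sell min(23,18)=18. stock: 18 - 18 = 0. total_sold = 51
  Event 11 (adjust +10): 0 + 10 = 10
  Event 12 (restock 25): 10 + 25 = 35
Final: stock = 35, total_sold = 51

First zero at event 10.

Answer: 10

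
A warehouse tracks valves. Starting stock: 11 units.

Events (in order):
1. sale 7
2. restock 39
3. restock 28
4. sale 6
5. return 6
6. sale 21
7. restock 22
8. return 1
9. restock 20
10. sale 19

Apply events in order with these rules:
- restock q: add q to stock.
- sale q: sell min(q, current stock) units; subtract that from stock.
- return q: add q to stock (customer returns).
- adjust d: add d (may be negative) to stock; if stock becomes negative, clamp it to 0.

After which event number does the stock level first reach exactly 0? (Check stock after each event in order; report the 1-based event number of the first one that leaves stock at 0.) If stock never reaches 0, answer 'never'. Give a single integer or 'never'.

Processing events:
Start: stock = 11
  Event 1 (sale 7): sell min(7,11)=7. stock: 11 - 7 = 4. total_sold = 7
  Event 2 (restock 39): 4 + 39 = 43
  Event 3 (restock 28): 43 + 28 = 71
  Event 4 (sale 6): sell min(6,71)=6. stock: 71 - 6 = 65. total_sold = 13
  Event 5 (return 6): 65 + 6 = 71
  Event 6 (sale 21): sell min(21,71)=21. stock: 71 - 21 = 50. total_sold = 34
  Event 7 (restock 22): 50 + 22 = 72
  Event 8 (return 1): 72 + 1 = 73
  Event 9 (restock 20): 73 + 20 = 93
  Event 10 (sale 19): sell min(19,93)=19. stock: 93 - 19 = 74. total_sold = 53
Final: stock = 74, total_sold = 53

Stock never reaches 0.

Answer: never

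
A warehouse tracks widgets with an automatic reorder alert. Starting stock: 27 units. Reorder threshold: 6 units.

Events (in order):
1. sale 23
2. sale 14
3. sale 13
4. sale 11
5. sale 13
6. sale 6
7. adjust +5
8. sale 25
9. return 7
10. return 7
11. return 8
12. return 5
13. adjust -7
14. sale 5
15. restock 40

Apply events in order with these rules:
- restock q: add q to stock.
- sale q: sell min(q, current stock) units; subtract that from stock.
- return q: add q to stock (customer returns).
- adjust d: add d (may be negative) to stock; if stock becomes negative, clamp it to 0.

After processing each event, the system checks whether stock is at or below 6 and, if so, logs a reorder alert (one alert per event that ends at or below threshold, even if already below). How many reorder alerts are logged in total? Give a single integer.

Answer: 8

Derivation:
Processing events:
Start: stock = 27
  Event 1 (sale 23): sell min(23,27)=23. stock: 27 - 23 = 4. total_sold = 23
  Event 2 (sale 14): sell min(14,4)=4. stock: 4 - 4 = 0. total_sold = 27
  Event 3 (sale 13): sell min(13,0)=0. stock: 0 - 0 = 0. total_sold = 27
  Event 4 (sale 11): sell min(11,0)=0. stock: 0 - 0 = 0. total_sold = 27
  Event 5 (sale 13): sell min(13,0)=0. stock: 0 - 0 = 0. total_sold = 27
  Event 6 (sale 6): sell min(6,0)=0. stock: 0 - 0 = 0. total_sold = 27
  Event 7 (adjust +5): 0 + 5 = 5
  Event 8 (sale 25): sell min(25,5)=5. stock: 5 - 5 = 0. total_sold = 32
  Event 9 (return 7): 0 + 7 = 7
  Event 10 (return 7): 7 + 7 = 14
  Event 11 (return 8): 14 + 8 = 22
  Event 12 (return 5): 22 + 5 = 27
  Event 13 (adjust -7): 27 + -7 = 20
  Event 14 (sale 5): sell min(5,20)=5. stock: 20 - 5 = 15. total_sold = 37
  Event 15 (restock 40): 15 + 40 = 55
Final: stock = 55, total_sold = 37

Checking against threshold 6:
  After event 1: stock=4 <= 6 -> ALERT
  After event 2: stock=0 <= 6 -> ALERT
  After event 3: stock=0 <= 6 -> ALERT
  After event 4: stock=0 <= 6 -> ALERT
  After event 5: stock=0 <= 6 -> ALERT
  After event 6: stock=0 <= 6 -> ALERT
  After event 7: stock=5 <= 6 -> ALERT
  After event 8: stock=0 <= 6 -> ALERT
  After event 9: stock=7 > 6
  After event 10: stock=14 > 6
  After event 11: stock=22 > 6
  After event 12: stock=27 > 6
  After event 13: stock=20 > 6
  After event 14: stock=15 > 6
  After event 15: stock=55 > 6
Alert events: [1, 2, 3, 4, 5, 6, 7, 8]. Count = 8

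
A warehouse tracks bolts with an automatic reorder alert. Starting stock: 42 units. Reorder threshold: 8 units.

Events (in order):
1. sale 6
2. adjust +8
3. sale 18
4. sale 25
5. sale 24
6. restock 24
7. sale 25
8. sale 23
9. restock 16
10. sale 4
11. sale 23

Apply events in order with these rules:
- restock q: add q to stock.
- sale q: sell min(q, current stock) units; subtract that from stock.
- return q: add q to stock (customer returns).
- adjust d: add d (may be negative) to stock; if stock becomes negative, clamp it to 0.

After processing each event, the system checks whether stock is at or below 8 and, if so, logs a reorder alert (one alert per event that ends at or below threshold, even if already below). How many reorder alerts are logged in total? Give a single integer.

Answer: 5

Derivation:
Processing events:
Start: stock = 42
  Event 1 (sale 6): sell min(6,42)=6. stock: 42 - 6 = 36. total_sold = 6
  Event 2 (adjust +8): 36 + 8 = 44
  Event 3 (sale 18): sell min(18,44)=18. stock: 44 - 18 = 26. total_sold = 24
  Event 4 (sale 25): sell min(25,26)=25. stock: 26 - 25 = 1. total_sold = 49
  Event 5 (sale 24): sell min(24,1)=1. stock: 1 - 1 = 0. total_sold = 50
  Event 6 (restock 24): 0 + 24 = 24
  Event 7 (sale 25): sell min(25,24)=24. stock: 24 - 24 = 0. total_sold = 74
  Event 8 (sale 23): sell min(23,0)=0. stock: 0 - 0 = 0. total_sold = 74
  Event 9 (restock 16): 0 + 16 = 16
  Event 10 (sale 4): sell min(4,16)=4. stock: 16 - 4 = 12. total_sold = 78
  Event 11 (sale 23): sell min(23,12)=12. stock: 12 - 12 = 0. total_sold = 90
Final: stock = 0, total_sold = 90

Checking against threshold 8:
  After event 1: stock=36 > 8
  After event 2: stock=44 > 8
  After event 3: stock=26 > 8
  After event 4: stock=1 <= 8 -> ALERT
  After event 5: stock=0 <= 8 -> ALERT
  After event 6: stock=24 > 8
  After event 7: stock=0 <= 8 -> ALERT
  After event 8: stock=0 <= 8 -> ALERT
  After event 9: stock=16 > 8
  After event 10: stock=12 > 8
  After event 11: stock=0 <= 8 -> ALERT
Alert events: [4, 5, 7, 8, 11]. Count = 5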